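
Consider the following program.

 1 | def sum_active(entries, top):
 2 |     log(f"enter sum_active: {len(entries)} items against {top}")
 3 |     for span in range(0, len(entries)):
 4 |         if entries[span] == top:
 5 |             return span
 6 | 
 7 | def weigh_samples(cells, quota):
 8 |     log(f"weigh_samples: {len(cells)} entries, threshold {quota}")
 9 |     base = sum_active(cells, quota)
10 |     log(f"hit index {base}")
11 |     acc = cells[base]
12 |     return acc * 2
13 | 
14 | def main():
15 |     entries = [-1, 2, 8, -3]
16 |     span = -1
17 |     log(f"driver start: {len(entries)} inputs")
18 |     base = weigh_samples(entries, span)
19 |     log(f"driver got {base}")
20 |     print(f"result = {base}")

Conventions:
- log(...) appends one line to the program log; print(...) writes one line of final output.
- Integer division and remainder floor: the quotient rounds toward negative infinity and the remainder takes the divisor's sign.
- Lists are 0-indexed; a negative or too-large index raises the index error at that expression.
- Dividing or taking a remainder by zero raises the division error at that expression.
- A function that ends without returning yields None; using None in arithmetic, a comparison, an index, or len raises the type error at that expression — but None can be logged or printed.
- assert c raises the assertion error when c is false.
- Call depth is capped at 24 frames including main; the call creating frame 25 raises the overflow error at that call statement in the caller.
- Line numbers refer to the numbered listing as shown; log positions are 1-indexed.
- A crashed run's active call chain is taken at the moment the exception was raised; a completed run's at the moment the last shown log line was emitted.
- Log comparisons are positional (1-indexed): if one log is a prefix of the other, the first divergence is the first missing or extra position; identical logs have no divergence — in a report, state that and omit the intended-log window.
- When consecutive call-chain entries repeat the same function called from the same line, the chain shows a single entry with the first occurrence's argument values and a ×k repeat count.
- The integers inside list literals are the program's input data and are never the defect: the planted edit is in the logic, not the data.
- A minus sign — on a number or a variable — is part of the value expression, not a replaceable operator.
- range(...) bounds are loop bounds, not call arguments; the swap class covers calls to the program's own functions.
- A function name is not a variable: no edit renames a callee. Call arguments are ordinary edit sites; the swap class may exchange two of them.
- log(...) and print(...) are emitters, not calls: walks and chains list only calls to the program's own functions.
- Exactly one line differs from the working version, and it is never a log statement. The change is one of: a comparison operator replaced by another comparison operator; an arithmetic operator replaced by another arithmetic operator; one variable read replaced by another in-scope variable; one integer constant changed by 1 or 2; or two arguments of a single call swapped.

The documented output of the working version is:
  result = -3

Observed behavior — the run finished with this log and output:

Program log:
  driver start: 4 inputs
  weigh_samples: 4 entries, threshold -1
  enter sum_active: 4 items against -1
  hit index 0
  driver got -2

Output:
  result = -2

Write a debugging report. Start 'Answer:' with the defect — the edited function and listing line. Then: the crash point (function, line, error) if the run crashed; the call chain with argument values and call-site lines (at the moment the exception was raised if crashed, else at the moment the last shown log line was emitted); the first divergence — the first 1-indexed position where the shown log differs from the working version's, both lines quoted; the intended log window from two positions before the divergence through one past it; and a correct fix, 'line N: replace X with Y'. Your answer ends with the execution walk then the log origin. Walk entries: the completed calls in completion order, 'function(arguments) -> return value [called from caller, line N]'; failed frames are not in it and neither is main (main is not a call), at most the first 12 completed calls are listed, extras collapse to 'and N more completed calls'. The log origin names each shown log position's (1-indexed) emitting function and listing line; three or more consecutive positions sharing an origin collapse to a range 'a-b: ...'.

Answer: the defect is in weigh_samples at line 12.
The tell: Log line 5 is where behavior first shows: 'driver got -2' appears instead of 'driver got -3'.
Call chain: main.
First divergence: at position 5 the run shows 'driver got -2' where the working version logs 'driver got -3'.
Intended log window:
  3: enter sum_active: 4 items against -1
  4: hit index 0
  5: driver got -3
Execution walk:
  sum_active([-1, 2, 8, -3], -1) -> 0  [called from weigh_samples, line 9]
  weigh_samples([-1, 2, 8, -3], -1) -> -2  [called from main, line 18]
Log origin:
  1: from main, line 17
  2: from weigh_samples, line 8
  3: from sum_active, line 2
  4: from weigh_samples, line 10
  5: from main, line 19
A correct fix: line 12: replace `2` with `3`.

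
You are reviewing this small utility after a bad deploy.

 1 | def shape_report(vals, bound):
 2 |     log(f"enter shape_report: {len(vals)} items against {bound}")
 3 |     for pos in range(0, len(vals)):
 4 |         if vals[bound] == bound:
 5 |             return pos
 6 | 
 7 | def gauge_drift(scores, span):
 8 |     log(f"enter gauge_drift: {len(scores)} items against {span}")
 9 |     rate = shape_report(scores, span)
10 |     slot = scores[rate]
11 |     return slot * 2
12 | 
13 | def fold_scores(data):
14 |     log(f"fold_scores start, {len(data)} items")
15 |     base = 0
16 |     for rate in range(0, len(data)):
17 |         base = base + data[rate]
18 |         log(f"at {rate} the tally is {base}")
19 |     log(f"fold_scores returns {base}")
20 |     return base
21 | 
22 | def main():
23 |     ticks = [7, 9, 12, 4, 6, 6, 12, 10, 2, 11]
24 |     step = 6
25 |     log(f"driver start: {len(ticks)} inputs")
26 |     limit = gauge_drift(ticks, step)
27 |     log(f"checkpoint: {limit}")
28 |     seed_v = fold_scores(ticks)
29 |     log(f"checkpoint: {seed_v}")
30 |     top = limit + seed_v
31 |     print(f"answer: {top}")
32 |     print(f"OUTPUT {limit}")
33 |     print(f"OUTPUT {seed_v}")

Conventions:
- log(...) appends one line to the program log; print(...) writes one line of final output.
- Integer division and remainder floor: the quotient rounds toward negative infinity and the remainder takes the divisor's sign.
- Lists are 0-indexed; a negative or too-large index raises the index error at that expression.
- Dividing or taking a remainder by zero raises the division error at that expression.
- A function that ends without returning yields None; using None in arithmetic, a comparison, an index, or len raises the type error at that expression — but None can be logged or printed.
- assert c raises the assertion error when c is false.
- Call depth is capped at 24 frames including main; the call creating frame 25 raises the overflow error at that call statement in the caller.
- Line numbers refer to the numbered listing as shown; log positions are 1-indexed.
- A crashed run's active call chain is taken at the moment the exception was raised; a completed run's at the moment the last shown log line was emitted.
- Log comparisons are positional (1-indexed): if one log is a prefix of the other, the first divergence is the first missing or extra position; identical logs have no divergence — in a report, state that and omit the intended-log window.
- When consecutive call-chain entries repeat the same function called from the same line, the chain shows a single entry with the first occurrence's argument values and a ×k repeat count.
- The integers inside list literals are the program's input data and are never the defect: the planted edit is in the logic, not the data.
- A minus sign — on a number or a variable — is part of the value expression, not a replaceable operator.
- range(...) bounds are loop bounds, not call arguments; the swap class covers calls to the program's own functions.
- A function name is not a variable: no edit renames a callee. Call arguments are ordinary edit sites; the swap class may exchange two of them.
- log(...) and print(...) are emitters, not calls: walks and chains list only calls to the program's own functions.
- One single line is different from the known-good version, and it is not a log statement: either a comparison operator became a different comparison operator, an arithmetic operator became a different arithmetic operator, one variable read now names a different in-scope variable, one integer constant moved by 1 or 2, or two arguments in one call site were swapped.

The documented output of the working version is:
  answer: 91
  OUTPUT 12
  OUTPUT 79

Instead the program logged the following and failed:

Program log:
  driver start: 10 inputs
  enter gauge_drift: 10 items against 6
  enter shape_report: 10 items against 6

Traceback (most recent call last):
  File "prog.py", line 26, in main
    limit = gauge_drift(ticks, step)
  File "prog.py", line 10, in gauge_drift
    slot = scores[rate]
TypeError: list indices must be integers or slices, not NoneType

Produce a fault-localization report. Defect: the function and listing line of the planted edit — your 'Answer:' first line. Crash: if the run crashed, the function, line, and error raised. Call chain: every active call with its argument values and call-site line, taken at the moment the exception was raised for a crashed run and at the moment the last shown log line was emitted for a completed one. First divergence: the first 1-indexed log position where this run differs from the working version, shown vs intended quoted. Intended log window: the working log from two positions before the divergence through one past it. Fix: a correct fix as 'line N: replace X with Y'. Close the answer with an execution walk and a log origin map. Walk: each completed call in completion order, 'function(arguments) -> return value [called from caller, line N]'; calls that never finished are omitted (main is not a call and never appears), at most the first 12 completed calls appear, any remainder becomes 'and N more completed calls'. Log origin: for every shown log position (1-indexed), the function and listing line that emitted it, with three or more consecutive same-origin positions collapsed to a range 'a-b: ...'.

Answer: the defect is in shape_report at line 4.
Core observation: The faulty run's log stops after 3 lines; the working version's next line would be 'checkpoint: 12'.
Crash: gauge_drift, line 10, TypeError.
Call chain: main -> gauge_drift([7, 9, 12, 4, 6, 6, 12, 10, 2, 11], 6) (called at line 26).
First divergence: position 4 — after 3 matching lines the faulty run goes silent; intended next line 'checkpoint: 12'.
Intended log window:
  2: enter gauge_drift: 10 items against 6
  3: enter shape_report: 10 items against 6
  4: checkpoint: 12
  5: fold_scores start, 10 items
Execution walk:
  shape_report([7, 9, 12, 4, 6, 6, 12, 10, 2, 11], 6) -> None  [called from gauge_drift, line 9]
Origin of each log line:
  1: emitted by main (line 25)
  2: emitted by gauge_drift (line 8)
  3: emitted by shape_report (line 2)
A correct fix: line 4: replace `vals[bound]` with `vals[pos]`.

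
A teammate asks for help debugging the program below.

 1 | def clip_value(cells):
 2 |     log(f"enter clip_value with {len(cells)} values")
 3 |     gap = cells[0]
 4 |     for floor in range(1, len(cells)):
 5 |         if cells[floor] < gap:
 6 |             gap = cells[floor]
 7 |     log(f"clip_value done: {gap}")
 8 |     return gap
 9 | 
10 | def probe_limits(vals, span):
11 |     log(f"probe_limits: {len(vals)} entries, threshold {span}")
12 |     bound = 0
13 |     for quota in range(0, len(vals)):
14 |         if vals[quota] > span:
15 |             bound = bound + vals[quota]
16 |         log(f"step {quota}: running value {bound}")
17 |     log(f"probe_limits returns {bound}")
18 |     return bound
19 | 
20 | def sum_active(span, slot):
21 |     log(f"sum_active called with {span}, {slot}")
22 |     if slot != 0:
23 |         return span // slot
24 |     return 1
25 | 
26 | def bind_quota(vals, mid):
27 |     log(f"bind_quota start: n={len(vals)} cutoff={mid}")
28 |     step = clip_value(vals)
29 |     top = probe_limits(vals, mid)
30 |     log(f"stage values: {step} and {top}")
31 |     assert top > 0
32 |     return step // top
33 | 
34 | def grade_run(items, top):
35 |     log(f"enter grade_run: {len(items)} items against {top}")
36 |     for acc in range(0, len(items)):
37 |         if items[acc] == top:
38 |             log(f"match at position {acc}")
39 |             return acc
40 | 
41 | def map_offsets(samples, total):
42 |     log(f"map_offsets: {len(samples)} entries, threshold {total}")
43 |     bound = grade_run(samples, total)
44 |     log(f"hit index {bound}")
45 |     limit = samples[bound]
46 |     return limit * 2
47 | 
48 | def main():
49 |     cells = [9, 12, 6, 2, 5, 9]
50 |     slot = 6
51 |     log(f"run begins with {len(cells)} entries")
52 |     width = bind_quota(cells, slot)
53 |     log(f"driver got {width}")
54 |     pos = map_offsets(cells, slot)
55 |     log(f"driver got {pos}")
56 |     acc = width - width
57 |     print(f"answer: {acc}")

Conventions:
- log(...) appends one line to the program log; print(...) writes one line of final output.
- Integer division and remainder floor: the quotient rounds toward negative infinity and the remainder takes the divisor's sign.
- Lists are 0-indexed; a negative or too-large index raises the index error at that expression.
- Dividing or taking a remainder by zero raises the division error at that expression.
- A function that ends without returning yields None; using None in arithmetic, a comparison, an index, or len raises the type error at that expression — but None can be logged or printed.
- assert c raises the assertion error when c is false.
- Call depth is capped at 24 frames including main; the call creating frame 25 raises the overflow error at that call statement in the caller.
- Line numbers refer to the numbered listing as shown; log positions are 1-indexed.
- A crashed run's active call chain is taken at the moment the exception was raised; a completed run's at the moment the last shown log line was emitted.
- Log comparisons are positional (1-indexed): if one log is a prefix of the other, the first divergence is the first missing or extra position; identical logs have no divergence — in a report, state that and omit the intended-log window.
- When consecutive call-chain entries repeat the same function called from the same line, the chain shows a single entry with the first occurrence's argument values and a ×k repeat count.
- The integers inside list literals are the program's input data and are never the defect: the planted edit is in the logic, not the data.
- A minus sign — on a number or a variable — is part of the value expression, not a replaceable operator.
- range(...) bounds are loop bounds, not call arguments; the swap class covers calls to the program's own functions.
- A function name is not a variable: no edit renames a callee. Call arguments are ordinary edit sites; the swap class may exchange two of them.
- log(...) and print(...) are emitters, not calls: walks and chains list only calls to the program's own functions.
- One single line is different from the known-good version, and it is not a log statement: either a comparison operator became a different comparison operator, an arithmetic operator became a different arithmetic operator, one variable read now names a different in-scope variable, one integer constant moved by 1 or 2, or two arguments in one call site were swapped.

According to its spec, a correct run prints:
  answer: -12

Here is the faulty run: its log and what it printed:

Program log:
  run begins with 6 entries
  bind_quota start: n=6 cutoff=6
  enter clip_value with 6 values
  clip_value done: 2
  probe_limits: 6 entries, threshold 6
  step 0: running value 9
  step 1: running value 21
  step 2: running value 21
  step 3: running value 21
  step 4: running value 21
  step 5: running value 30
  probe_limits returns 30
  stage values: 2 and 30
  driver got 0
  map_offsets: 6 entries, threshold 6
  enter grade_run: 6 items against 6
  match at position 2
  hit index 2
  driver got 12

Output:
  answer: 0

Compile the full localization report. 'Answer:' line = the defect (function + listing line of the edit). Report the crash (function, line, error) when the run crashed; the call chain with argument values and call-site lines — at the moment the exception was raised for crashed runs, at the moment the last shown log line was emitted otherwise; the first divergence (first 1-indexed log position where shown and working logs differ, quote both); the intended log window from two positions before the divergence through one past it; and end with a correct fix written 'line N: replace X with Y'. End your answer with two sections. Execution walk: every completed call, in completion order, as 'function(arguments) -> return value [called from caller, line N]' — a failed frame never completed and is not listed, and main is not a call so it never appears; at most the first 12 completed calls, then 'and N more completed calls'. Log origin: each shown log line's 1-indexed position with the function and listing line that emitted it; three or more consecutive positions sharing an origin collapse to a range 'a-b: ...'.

Answer: the defect is in main at line 56.
Key observation: The two runs log identically and part ways only at the printed values.
Call chain: main.
First divergence: none; the two logs match at every position.
Execution walk:
  clip_value([9, 12, 6, 2, 5, 9]) -> 2  [called from bind_quota, line 28]
  probe_limits([9, 12, 6, 2, 5, 9], 6) -> 30  [called from bind_quota, line 29]
  bind_quota([9, 12, 6, 2, 5, 9], 6) -> 0  [called from main, line 52]
  grade_run([9, 12, 6, 2, 5, 9], 6) -> 2  [called from map_offsets, line 43]
  map_offsets([9, 12, 6, 2, 5, 9], 6) -> 12  [called from main, line 54]
Log origins:
  1: emitted by main (line 51)
  2: emitted by bind_quota (line 27)
  3: emitted by clip_value (line 2)
  4: emitted by clip_value (line 7)
  5: emitted by probe_limits (line 11)
  6-11: emitted by probe_limits (line 16)
  12: emitted by probe_limits (line 17)
  13: emitted by bind_quota (line 30)
  14: emitted by main (line 53)
  15: emitted by map_offsets (line 42)
  16: emitted by grade_run (line 35)
  17: emitted by grade_run (line 38)
  18: emitted by map_offsets (line 44)
  19: emitted by main (line 55)
A correct fix: line 56: replace `width - width` with `width - pos`.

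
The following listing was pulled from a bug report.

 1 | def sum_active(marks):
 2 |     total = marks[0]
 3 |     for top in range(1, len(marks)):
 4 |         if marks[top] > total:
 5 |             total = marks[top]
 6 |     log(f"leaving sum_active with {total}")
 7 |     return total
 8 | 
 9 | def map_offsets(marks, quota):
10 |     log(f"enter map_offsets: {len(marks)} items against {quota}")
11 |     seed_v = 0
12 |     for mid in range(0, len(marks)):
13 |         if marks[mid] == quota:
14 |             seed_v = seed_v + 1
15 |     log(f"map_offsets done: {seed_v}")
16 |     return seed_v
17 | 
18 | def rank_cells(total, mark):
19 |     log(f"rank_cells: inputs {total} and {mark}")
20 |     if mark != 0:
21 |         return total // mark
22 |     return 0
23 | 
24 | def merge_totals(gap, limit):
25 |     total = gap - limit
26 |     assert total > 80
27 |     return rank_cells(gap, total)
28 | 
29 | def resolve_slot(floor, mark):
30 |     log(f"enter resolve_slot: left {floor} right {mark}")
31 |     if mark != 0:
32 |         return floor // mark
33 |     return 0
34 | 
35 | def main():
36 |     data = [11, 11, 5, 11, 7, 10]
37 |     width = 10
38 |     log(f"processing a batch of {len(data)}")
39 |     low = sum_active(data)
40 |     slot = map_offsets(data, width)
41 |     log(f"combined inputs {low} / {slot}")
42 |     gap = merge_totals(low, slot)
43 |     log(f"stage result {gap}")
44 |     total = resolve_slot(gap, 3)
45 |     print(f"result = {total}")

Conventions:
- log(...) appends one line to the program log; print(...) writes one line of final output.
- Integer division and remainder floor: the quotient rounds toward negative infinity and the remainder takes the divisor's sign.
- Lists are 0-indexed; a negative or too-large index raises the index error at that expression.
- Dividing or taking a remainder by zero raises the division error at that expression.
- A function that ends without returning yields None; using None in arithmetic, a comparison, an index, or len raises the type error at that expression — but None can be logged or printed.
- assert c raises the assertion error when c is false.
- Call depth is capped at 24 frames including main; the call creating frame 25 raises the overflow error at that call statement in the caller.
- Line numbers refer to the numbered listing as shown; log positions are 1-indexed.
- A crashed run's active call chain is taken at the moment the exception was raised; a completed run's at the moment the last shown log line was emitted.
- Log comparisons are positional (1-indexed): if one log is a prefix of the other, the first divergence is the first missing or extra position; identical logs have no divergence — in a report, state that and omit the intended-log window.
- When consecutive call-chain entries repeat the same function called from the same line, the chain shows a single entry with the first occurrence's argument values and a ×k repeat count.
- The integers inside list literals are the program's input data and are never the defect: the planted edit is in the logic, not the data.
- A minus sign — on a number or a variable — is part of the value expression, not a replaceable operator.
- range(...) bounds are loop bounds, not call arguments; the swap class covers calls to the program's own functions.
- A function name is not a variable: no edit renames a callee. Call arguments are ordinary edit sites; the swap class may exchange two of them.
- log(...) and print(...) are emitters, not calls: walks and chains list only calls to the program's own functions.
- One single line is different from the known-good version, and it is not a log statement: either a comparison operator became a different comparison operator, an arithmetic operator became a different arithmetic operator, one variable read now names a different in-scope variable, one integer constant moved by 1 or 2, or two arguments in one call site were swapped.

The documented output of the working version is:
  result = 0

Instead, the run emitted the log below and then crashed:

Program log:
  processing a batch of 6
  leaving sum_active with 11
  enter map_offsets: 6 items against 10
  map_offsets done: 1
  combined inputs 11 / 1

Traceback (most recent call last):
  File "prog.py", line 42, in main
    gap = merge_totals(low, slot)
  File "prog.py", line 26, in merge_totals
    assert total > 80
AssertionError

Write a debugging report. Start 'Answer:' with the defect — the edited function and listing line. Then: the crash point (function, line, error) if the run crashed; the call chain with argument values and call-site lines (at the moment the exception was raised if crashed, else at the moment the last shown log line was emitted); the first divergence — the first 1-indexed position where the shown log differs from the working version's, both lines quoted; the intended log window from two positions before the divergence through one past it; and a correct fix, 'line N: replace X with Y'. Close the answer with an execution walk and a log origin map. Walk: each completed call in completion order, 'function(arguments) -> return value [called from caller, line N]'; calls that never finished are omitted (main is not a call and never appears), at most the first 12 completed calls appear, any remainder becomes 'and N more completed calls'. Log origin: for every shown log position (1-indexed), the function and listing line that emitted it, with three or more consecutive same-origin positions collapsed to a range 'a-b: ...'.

Answer: the defect is in merge_totals at line 26.
Key fact: After 5 matching log lines the faulty run goes silent, while the working version continues with 'rank_cells: inputs 11 and 10'.
Crash: merge_totals, line 26, AssertionError.
Call chain: main -> merge_totals(11, 1) (called at line 42).
First divergence: position 6 (shown log ended at 5 lines; the working version continues: 'rank_cells: inputs 11 and 10').
Intended log window:
  4: map_offsets done: 1
  5: combined inputs 11 / 1
  6: rank_cells: inputs 11 and 10
  7: stage result 1
Execution walk:
  sum_active([11, 11, 5, 11, 7, 10]) -> 11  [called from main, line 39]
  map_offsets([11, 11, 5, 11, 7, 10], 10) -> 1  [called from main, line 40]
Log origins:
  1: emitted by main (line 38)
  2: emitted by sum_active (line 6)
  3: emitted by map_offsets (line 10)
  4: emitted by map_offsets (line 15)
  5: emitted by main (line 41)
A correct fix: line 26: replace `>` with `<=`.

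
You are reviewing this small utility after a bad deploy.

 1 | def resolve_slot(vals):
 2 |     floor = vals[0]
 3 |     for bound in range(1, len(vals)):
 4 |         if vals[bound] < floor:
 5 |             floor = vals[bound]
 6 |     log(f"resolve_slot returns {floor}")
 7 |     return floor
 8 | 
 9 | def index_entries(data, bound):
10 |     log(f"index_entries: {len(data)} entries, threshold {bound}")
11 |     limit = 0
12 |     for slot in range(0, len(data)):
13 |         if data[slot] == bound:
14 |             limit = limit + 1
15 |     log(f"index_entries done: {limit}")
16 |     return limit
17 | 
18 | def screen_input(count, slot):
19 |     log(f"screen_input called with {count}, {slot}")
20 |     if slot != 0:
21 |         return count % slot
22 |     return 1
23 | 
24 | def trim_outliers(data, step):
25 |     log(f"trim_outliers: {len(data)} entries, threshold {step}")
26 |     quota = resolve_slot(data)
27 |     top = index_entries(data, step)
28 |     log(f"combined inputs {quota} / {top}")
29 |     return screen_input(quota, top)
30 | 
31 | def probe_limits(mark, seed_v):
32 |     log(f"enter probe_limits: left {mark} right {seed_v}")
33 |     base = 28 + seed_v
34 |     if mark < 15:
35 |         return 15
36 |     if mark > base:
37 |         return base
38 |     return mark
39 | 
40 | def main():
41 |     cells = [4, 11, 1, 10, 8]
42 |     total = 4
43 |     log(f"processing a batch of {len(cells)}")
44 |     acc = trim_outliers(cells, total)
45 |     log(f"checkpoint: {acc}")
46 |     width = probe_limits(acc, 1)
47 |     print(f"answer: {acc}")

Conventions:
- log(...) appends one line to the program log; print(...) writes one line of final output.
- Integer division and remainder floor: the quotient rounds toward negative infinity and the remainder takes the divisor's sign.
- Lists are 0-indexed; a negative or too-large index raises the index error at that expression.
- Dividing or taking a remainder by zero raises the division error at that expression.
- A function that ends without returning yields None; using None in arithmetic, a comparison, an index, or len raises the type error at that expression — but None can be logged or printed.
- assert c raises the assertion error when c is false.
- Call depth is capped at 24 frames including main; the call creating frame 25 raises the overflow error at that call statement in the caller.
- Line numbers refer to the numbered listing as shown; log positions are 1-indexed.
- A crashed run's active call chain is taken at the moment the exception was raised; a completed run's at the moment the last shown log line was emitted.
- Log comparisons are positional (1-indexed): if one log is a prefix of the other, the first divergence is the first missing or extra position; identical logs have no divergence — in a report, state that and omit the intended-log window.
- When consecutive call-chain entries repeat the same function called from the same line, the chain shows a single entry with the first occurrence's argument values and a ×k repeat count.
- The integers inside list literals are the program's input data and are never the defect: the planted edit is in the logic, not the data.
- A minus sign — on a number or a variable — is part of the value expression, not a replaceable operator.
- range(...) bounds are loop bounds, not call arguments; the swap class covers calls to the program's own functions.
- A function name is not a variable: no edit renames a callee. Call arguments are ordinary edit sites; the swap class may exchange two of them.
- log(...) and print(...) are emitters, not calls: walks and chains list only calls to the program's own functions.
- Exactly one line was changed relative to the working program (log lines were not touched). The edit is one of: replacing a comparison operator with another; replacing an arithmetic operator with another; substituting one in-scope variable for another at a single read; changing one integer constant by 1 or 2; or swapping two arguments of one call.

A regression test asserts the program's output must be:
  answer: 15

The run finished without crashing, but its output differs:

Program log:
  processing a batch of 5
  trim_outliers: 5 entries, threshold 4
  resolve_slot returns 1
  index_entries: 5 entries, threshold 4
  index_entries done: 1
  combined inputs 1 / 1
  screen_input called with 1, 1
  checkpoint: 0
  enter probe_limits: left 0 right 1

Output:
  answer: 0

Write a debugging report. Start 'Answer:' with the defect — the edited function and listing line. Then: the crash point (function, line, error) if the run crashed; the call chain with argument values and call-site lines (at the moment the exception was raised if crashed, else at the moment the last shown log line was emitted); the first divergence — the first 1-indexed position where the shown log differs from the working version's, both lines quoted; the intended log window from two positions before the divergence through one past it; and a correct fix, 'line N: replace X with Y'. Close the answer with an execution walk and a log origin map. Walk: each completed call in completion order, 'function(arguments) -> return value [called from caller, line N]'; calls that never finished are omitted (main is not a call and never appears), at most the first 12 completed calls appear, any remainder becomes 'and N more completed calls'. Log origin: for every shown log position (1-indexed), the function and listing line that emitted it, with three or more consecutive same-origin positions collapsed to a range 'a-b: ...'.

Answer: the defect is in main at line 47.
Core observation: No log line changed; the fault shows up purely in the output.
Call chain: main -> probe_limits(0, 1) (called at line 46).
First divergence: none — the logs agree in full.
Execution walk:
  resolve_slot([4, 11, 1, 10, 8]) -> 1  [called from trim_outliers, line 26]
  index_entries([4, 11, 1, 10, 8], 4) -> 1  [called from trim_outliers, line 27]
  screen_input(1, 1) -> 0  [called from trim_outliers, line 29]
  trim_outliers([4, 11, 1, 10, 8], 4) -> 0  [called from main, line 44]
  probe_limits(0, 1) -> 15  [called from main, line 46]
Log origin:
  1 — main, line 43
  2 — trim_outliers, line 25
  3 — resolve_slot, line 6
  4 — index_entries, line 10
  5 — index_entries, line 15
  6 — trim_outliers, line 28
  7 — screen_input, line 19
  8 — main, line 45
  9 — probe_limits, line 32
A correct fix: line 47: replace `acc` with `width`.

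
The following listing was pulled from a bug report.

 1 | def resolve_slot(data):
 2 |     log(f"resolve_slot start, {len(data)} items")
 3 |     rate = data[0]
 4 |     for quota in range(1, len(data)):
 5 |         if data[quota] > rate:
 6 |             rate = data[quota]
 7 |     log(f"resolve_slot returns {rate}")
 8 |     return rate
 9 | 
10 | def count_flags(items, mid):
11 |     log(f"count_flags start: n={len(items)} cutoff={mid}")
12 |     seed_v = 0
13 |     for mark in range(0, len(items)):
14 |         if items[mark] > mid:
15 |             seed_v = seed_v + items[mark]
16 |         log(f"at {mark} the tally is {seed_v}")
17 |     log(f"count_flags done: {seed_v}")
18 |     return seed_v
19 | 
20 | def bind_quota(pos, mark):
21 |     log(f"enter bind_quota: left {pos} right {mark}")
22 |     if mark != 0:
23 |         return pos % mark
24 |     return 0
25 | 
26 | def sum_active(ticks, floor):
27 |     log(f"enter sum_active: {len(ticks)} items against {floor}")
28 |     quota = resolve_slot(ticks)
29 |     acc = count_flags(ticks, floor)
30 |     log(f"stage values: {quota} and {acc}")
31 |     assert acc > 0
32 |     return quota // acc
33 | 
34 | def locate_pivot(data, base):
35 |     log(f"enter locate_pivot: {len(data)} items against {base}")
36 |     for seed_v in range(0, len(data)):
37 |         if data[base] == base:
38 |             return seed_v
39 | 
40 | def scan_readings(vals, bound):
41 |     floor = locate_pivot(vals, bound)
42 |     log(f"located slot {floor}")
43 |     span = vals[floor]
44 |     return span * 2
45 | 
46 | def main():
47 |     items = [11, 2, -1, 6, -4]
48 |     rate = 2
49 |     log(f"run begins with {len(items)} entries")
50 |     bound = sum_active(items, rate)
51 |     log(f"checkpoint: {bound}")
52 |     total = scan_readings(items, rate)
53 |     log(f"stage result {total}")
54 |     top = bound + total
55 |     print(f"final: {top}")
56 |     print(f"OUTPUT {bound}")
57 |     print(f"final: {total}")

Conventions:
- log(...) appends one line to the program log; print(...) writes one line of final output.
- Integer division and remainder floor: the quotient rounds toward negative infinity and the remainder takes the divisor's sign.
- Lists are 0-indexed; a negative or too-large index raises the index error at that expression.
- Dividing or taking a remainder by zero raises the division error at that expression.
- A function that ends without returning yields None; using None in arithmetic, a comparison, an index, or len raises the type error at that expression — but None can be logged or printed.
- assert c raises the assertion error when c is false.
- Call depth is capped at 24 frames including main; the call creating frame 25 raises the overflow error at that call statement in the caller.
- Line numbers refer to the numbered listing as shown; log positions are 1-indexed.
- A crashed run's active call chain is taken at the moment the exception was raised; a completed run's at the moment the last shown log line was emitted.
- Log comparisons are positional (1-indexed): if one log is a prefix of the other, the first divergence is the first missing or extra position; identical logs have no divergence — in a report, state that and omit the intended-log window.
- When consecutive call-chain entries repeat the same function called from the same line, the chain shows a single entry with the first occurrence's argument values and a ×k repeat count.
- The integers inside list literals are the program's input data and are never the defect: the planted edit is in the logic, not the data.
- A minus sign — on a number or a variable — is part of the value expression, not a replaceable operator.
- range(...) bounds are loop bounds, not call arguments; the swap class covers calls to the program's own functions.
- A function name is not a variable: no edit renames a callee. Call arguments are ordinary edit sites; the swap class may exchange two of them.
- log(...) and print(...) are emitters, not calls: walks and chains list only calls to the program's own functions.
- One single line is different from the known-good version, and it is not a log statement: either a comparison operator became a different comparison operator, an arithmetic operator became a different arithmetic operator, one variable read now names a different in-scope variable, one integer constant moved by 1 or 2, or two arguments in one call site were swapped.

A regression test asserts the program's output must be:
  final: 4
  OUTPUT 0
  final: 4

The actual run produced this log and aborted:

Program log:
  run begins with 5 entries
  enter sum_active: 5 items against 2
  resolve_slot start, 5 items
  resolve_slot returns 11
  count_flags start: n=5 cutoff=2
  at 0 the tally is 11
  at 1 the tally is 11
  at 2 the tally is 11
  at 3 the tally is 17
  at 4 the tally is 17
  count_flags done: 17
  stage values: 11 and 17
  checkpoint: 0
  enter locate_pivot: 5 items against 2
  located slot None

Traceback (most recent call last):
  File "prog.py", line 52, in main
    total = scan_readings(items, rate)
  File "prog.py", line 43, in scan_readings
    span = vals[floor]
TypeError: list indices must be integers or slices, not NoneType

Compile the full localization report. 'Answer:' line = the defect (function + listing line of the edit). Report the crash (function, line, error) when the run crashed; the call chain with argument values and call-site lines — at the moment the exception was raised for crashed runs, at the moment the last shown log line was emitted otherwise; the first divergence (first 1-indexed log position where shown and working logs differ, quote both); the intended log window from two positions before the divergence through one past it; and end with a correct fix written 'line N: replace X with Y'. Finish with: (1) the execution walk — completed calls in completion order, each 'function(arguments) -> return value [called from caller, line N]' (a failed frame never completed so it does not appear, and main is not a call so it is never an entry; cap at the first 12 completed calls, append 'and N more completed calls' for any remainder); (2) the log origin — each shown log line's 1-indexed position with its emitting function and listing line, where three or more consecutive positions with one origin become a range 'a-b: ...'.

Answer: the defect is in locate_pivot at line 37.
Core observation: The log first diverges at position 15: the faulty run prints 'located slot None' where the working version prints 'located slot 1'.
Crash: scan_readings, line 43, TypeError.
Call chain: main -> scan_readings([11, 2, -1, 6, -4], 2) (called at line 52).
First divergence: position 15; shown 'located slot None' vs intended 'located slot 1'.
Intended log window:
  13: checkpoint: 0
  14: enter locate_pivot: 5 items against 2
  15: located slot 1
  16: stage result 4
Execution walk:
  resolve_slot([11, 2, -1, 6, -4]) -> 11  [called from sum_active, line 28]
  count_flags([11, 2, -1, 6, -4], 2) -> 17  [called from sum_active, line 29]
  sum_active([11, 2, -1, 6, -4], 2) -> 0  [called from main, line 50]
  locate_pivot([11, 2, -1, 6, -4], 2) -> None  [called from scan_readings, line 41]
Log line origins:
  1 — main, line 49
  2 — sum_active, line 27
  3 — resolve_slot, line 2
  4 — resolve_slot, line 7
  5 — count_flags, line 11
  6-10 — count_flags, line 16
  11 — count_flags, line 17
  12 — sum_active, line 30
  13 — main, line 51
  14 — locate_pivot, line 35
  15 — scan_readings, line 42
A correct fix: line 37: replace `data[base]` with `data[seed_v]`.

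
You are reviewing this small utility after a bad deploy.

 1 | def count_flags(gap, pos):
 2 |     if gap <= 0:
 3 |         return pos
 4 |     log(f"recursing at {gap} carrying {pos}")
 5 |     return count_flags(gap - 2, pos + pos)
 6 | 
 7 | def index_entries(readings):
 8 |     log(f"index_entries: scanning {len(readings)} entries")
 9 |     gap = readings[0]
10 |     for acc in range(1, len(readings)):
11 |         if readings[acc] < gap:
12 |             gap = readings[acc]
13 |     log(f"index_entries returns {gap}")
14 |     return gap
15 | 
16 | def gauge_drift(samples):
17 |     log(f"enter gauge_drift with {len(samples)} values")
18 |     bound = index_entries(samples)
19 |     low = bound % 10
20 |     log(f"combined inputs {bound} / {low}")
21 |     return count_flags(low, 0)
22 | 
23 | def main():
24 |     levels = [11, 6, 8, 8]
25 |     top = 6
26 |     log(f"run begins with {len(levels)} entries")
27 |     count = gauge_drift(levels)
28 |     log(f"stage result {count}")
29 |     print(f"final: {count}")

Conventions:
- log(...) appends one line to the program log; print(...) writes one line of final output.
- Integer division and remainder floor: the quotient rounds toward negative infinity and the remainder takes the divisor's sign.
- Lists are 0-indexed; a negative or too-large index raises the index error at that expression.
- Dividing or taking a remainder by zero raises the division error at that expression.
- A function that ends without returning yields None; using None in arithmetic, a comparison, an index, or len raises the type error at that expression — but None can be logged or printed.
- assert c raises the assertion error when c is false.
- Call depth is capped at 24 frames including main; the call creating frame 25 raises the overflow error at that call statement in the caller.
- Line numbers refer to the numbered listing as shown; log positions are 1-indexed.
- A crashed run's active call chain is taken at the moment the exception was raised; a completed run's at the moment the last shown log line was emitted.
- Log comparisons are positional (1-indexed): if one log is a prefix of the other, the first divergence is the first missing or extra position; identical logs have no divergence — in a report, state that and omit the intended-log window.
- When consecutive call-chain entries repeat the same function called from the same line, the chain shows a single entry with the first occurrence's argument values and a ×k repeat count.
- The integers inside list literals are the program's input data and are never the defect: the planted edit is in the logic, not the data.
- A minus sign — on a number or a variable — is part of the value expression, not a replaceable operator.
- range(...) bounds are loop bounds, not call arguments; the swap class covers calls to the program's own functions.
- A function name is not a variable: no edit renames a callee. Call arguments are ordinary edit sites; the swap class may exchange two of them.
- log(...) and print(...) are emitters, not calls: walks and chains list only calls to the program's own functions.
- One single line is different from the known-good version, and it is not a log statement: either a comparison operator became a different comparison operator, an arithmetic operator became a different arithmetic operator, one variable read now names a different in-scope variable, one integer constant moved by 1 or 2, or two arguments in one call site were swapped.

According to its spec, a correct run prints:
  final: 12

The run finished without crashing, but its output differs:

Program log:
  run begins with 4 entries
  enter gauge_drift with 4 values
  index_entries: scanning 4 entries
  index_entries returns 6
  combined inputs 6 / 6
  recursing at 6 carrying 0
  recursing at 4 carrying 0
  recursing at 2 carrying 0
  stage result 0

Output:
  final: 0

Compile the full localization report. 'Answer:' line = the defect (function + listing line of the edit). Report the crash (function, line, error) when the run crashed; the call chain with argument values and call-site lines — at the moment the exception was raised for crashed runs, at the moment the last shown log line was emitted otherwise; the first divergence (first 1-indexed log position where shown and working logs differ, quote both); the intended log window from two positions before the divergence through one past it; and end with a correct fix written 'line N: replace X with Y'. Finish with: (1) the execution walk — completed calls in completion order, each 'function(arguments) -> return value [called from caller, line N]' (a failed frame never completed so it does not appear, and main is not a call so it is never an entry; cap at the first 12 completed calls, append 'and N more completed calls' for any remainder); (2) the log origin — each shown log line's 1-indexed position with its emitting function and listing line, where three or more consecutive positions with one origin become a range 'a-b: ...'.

Answer: the defect is in count_flags at line 5.
Key observation: At log position 7 the runs split — shown 'recursing at 4 carrying 0', but the working version logs 'recursing at 4 carrying 6'.
Call chain: main.
First divergence: at position 7 the run shows 'recursing at 4 carrying 0' where the working version logs 'recursing at 4 carrying 6'.
Intended log window:
  5: combined inputs 6 / 6
  6: recursing at 6 carrying 0
  7: recursing at 4 carrying 6
  8: recursing at 2 carrying 10
Execution walk:
  index_entries([11, 6, 8, 8]) -> 6  [called from gauge_drift, line 18]
  count_flags(0, 0) -> 0  [called from count_flags, line 5]
  count_flags(2, 0) -> 0  [called from count_flags, line 5]
  count_flags(4, 0) -> 0  [called from count_flags, line 5]
  count_flags(6, 0) -> 0  [called from gauge_drift, line 21]
  gauge_drift([11, 6, 8, 8]) -> 0  [called from main, line 27]
Origin of each log line:
  1 — main, line 26
  2 — gauge_drift, line 17
  3 — index_entries, line 8
  4 — index_entries, line 13
  5 — gauge_drift, line 20
  6-8 — count_flags, line 4
  9 — main, line 28
A correct fix: line 5: replace `pos + pos` with `pos + gap`.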